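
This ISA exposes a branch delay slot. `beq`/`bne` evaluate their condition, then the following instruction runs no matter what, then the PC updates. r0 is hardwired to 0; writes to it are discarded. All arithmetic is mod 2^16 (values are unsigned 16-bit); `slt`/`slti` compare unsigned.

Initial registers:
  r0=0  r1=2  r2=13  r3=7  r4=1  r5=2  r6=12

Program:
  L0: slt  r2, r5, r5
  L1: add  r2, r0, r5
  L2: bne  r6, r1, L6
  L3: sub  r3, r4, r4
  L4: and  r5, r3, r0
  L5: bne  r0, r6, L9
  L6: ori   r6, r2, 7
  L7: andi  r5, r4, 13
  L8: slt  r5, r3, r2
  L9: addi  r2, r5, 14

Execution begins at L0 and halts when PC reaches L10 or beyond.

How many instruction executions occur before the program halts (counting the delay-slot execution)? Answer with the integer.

8

#0 slt  r2, r5, r5 ; 0/2/0/7/1/2/12
#1 add  r2, r0, r5 ; 0/2/2/7/1/2/12
#2 bne  r6, r1, L6 ; 0/2/2/7/1/2/12 ; →target
#3 sub  r3, r4, r4 ; 0/2/2/0/1/2/12
#6 ori   r6, r2, 7 ; 0/2/2/0/1/2/7
#7 andi  r5, r4, 13 ; 0/2/2/0/1/1/7
#8 slt  r5, r3, r2 ; 0/2/2/0/1/1/7
#9 addi  r2, r5, 14 ; 0/2/15/0/1/1/7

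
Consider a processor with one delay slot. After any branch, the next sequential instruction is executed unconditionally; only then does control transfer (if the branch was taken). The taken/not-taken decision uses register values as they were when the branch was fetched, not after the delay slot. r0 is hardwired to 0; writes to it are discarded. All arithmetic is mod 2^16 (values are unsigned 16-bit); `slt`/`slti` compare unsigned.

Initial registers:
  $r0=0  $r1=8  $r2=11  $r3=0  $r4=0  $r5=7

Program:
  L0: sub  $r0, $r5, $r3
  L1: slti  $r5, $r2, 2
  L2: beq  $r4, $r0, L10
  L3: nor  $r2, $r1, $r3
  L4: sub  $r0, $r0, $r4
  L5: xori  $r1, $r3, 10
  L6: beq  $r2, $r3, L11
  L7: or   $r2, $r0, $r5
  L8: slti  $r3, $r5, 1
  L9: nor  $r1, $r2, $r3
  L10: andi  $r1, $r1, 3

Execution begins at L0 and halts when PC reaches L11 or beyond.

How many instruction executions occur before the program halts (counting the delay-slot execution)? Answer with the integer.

  step pc=0: sub  $r0, $r5, $r3  regs=(0,8,11,0,0,7)
  step pc=1: slti  $r5, $r2, 2  regs=(0,8,11,0,0,0)
  step pc=2: beq  $r4, $r0, L10  cond=T  regs=(0,8,11,0,0,0)
  step pc=3: nor  $r2, $r1, $r3  regs=(0,8,65527,0,0,0)
  step pc=10: andi  $r1, $r1, 3  regs=(0,0,65527,0,0,0)

5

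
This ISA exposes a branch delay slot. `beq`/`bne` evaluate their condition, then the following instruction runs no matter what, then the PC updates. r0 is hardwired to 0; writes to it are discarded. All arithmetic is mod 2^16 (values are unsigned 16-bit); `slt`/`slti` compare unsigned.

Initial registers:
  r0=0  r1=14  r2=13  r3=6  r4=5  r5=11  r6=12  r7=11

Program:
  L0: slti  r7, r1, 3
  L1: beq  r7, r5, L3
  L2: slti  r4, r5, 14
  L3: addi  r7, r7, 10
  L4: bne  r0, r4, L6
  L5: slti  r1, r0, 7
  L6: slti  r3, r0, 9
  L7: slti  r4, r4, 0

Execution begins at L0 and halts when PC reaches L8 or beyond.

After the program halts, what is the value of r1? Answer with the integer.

[0] slti  r7, r1, 3  →  {r0:0, r1:14, r2:13, r3:6, r4:5, r5:11, r6:12, r7:0}
[1] beq  r7, r5, L3  →  {r0:0, r1:14, r2:13, r3:6, r4:5, r5:11, r6:12, r7:0}  ⟨branch fallthrough⟩
[2] slti  r4, r5, 14  →  {r0:0, r1:14, r2:13, r3:6, r4:1, r5:11, r6:12, r7:0}
[3] addi  r7, r7, 10  →  {r0:0, r1:14, r2:13, r3:6, r4:1, r5:11, r6:12, r7:10}
[4] bne  r0, r4, L6  →  {r0:0, r1:14, r2:13, r3:6, r4:1, r5:11, r6:12, r7:10}  ⟨branch taken⟩
[5] slti  r1, r0, 7  →  {r0:0, r1:1, r2:13, r3:6, r4:1, r5:11, r6:12, r7:10}
[6] slti  r3, r0, 9  →  {r0:0, r1:1, r2:13, r3:1, r4:1, r5:11, r6:12, r7:10}
[7] slti  r4, r4, 0  →  {r0:0, r1:1, r2:13, r3:1, r4:0, r5:11, r6:12, r7:10}

1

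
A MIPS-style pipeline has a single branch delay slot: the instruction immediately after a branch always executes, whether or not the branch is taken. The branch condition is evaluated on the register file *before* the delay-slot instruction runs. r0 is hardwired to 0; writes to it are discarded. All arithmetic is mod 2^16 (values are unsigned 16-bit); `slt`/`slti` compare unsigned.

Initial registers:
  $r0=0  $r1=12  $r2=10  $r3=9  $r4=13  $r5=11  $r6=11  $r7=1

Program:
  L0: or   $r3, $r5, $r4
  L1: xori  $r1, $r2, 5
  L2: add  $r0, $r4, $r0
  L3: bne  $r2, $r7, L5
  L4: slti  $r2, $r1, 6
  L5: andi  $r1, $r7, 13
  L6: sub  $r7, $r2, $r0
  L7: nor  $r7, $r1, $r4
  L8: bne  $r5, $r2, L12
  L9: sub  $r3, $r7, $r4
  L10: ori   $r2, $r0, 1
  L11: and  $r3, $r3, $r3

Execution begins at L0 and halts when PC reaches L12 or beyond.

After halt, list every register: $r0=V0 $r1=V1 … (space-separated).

$r0=0 $r1=1 $r2=0 $r3=65509 $r4=13 $r5=11 $r6=11 $r7=65522

PC=0  or   $r3, $r5, $r4     | $r0=0 $r1=12 $r2=10 $r3=15 $r4=13 $r5=11 $r6=11 $r7=1
PC=1  xori  $r1, $r2, 5      | $r0=0 $r1=15 $r2=10 $r3=15 $r4=13 $r5=11 $r6=11 $r7=1
PC=2  add  $r0, $r4, $r0     | $r0=0 $r1=15 $r2=10 $r3=15 $r4=13 $r5=11 $r6=11 $r7=1
PC=3  bne  $r2, $r7, L5      | $r0=0 $r1=15 $r2=10 $r3=15 $r4=13 $r5=11 $r6=11 $r7=1  [TAKEN]
PC=4  slti  $r2, $r1, 6      | $r0=0 $r1=15 $r2=0 $r3=15 $r4=13 $r5=11 $r6=11 $r7=1
PC=5  andi  $r1, $r7, 13     | $r0=0 $r1=1 $r2=0 $r3=15 $r4=13 $r5=11 $r6=11 $r7=1
PC=6  sub  $r7, $r2, $r0     | $r0=0 $r1=1 $r2=0 $r3=15 $r4=13 $r5=11 $r6=11 $r7=0
PC=7  nor  $r7, $r1, $r4     | $r0=0 $r1=1 $r2=0 $r3=15 $r4=13 $r5=11 $r6=11 $r7=65522
PC=8  bne  $r5, $r2, L12     | $r0=0 $r1=1 $r2=0 $r3=15 $r4=13 $r5=11 $r6=11 $r7=65522  [TAKEN]
PC=9  sub  $r3, $r7, $r4     | $r0=0 $r1=1 $r2=0 $r3=65509 $r4=13 $r5=11 $r6=11 $r7=65522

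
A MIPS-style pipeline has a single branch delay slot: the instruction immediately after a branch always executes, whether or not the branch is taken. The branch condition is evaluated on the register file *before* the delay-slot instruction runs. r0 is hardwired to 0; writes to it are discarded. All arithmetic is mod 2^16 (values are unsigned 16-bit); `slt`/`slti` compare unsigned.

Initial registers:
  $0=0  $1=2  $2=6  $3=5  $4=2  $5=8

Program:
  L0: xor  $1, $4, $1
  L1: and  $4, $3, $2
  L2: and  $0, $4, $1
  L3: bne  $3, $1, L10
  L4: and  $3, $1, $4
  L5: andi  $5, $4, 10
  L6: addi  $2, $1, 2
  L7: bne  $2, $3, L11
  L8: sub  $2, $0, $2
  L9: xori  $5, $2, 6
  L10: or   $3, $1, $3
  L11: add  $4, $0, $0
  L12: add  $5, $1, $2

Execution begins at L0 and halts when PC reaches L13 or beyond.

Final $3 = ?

  step pc=0: xor  $1, $4, $1  regs=(0,0,6,5,2,8)
  step pc=1: and  $4, $3, $2  regs=(0,0,6,5,4,8)
  step pc=2: and  $0, $4, $1  regs=(0,0,6,5,4,8)
  step pc=3: bne  $3, $1, L10  cond=T  regs=(0,0,6,5,4,8)
  step pc=4: and  $3, $1, $4  regs=(0,0,6,0,4,8)
  step pc=10: or   $3, $1, $3  regs=(0,0,6,0,4,8)
  step pc=11: add  $4, $0, $0  regs=(0,0,6,0,0,8)
  step pc=12: add  $5, $1, $2  regs=(0,0,6,0,0,6)

0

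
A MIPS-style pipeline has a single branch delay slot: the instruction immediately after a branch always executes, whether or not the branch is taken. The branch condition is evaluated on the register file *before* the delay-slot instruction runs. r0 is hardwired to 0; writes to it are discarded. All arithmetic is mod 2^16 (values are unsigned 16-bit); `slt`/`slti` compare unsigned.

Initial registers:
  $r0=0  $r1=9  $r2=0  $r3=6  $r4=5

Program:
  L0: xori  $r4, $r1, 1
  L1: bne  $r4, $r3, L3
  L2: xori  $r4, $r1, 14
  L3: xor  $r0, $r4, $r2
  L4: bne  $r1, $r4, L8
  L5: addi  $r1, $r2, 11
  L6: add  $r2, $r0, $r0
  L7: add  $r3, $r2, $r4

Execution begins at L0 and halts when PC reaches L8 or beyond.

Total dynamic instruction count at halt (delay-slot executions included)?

6

  step pc=0: xori  $r4, $r1, 1  regs=(0,9,0,6,8)
  step pc=1: bne  $r4, $r3, L3  cond=T  regs=(0,9,0,6,8)
  step pc=2: xori  $r4, $r1, 14  regs=(0,9,0,6,7)
  step pc=3: xor  $r0, $r4, $r2  regs=(0,9,0,6,7)
  step pc=4: bne  $r1, $r4, L8  cond=T  regs=(0,9,0,6,7)
  step pc=5: addi  $r1, $r2, 11  regs=(0,11,0,6,7)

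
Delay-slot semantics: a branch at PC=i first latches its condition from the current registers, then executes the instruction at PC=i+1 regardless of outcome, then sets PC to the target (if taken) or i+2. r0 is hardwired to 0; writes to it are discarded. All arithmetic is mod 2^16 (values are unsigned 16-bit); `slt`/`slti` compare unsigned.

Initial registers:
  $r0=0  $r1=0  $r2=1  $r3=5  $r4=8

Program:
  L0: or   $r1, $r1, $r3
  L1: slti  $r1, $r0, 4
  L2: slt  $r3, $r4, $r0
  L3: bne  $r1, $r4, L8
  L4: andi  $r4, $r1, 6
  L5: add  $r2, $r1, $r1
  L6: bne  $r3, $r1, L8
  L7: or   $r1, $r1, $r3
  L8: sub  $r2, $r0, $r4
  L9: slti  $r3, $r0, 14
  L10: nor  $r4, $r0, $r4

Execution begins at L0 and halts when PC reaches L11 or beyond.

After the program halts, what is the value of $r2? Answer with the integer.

0

[0] or   $r1, $r1, $r3  →  {$r0:0, $r1:5, $r2:1, $r3:5, $r4:8}
[1] slti  $r1, $r0, 4  →  {$r0:0, $r1:1, $r2:1, $r3:5, $r4:8}
[2] slt  $r3, $r4, $r0  →  {$r0:0, $r1:1, $r2:1, $r3:0, $r4:8}
[3] bne  $r1, $r4, L8  →  {$r0:0, $r1:1, $r2:1, $r3:0, $r4:8}  ⟨branch taken⟩
[4] andi  $r4, $r1, 6  →  {$r0:0, $r1:1, $r2:1, $r3:0, $r4:0}
[8] sub  $r2, $r0, $r4  →  {$r0:0, $r1:1, $r2:0, $r3:0, $r4:0}
[9] slti  $r3, $r0, 14  →  {$r0:0, $r1:1, $r2:0, $r3:1, $r4:0}
[10] nor  $r4, $r0, $r4  →  {$r0:0, $r1:1, $r2:0, $r3:1, $r4:65535}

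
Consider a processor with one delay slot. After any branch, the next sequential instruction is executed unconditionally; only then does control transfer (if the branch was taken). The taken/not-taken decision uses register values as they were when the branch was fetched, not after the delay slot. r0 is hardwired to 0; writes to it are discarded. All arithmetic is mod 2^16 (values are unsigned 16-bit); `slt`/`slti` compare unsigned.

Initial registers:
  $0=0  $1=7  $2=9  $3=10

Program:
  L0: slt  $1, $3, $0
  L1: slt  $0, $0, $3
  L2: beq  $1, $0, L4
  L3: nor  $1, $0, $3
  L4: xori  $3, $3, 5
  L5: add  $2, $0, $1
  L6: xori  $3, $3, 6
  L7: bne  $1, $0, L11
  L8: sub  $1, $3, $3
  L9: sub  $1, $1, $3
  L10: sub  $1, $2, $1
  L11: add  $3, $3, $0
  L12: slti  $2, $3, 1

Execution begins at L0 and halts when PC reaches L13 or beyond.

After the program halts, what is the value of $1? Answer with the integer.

0

PC=0  slt  $1, $3, $0        | $0=0 $1=0 $2=9 $3=10
PC=1  slt  $0, $0, $3        | $0=0 $1=0 $2=9 $3=10
PC=2  beq  $1, $0, L4        | $0=0 $1=0 $2=9 $3=10  [TAKEN]
PC=3  nor  $1, $0, $3        | $0=0 $1=65525 $2=9 $3=10
PC=4  xori  $3, $3, 5        | $0=0 $1=65525 $2=9 $3=15
PC=5  add  $2, $0, $1        | $0=0 $1=65525 $2=65525 $3=15
PC=6  xori  $3, $3, 6        | $0=0 $1=65525 $2=65525 $3=9
PC=7  bne  $1, $0, L11       | $0=0 $1=65525 $2=65525 $3=9  [TAKEN]
PC=8  sub  $1, $3, $3        | $0=0 $1=0 $2=65525 $3=9
PC=11 add  $3, $3, $0        | $0=0 $1=0 $2=65525 $3=9
PC=12 slti  $2, $3, 1        | $0=0 $1=0 $2=0 $3=9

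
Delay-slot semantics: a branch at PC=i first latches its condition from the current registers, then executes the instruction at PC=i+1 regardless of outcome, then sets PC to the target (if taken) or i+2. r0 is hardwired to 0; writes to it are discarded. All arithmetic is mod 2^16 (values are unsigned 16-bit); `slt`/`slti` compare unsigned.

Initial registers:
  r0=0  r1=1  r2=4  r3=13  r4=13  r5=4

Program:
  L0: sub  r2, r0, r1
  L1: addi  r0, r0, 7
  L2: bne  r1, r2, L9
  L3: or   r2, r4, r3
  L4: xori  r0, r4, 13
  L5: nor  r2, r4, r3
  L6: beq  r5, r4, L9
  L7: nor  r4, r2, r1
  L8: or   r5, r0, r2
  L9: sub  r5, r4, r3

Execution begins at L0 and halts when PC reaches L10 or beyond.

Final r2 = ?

13

#0 sub  r2, r0, r1 ; 0/1/65535/13/13/4
#1 addi  r0, r0, 7 ; 0/1/65535/13/13/4
#2 bne  r1, r2, L9 ; 0/1/65535/13/13/4 ; →target
#3 or   r2, r4, r3 ; 0/1/13/13/13/4
#9 sub  r5, r4, r3 ; 0/1/13/13/13/0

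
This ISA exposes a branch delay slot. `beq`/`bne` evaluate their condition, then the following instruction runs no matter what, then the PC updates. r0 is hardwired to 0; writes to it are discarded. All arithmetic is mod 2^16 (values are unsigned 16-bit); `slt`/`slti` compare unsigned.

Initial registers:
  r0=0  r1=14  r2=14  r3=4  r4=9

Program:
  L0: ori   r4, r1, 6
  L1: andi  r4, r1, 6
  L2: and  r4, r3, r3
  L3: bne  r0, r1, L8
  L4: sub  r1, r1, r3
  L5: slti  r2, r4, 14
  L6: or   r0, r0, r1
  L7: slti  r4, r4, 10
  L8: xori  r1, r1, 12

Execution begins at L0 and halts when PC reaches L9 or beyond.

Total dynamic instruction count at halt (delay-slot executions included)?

6

PC=0  ori   r4, r1, 6        | r0=0 r1=14 r2=14 r3=4 r4=14
PC=1  andi  r4, r1, 6        | r0=0 r1=14 r2=14 r3=4 r4=6
PC=2  and  r4, r3, r3        | r0=0 r1=14 r2=14 r3=4 r4=4
PC=3  bne  r0, r1, L8        | r0=0 r1=14 r2=14 r3=4 r4=4  [TAKEN]
PC=4  sub  r1, r1, r3        | r0=0 r1=10 r2=14 r3=4 r4=4
PC=8  xori  r1, r1, 12       | r0=0 r1=6 r2=14 r3=4 r4=4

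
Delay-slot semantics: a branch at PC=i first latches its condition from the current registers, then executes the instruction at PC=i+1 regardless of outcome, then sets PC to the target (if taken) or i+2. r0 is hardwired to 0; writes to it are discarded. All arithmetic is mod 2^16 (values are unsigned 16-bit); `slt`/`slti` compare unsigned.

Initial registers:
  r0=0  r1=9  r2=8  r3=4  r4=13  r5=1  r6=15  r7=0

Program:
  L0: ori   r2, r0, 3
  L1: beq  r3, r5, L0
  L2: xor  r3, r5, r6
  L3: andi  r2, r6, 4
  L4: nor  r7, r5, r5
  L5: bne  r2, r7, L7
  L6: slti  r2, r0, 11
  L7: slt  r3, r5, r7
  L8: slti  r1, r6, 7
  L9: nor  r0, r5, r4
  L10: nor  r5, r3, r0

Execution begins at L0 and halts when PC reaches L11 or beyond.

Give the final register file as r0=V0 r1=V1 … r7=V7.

#0 ori   r2, r0, 3 ; 0/9/3/4/13/1/15/0
#1 beq  r3, r5, L0 ; 0/9/3/4/13/1/15/0 ; →fallthru
#2 xor  r3, r5, r6 ; 0/9/3/14/13/1/15/0
#3 andi  r2, r6, 4 ; 0/9/4/14/13/1/15/0
#4 nor  r7, r5, r5 ; 0/9/4/14/13/1/15/65534
#5 bne  r2, r7, L7 ; 0/9/4/14/13/1/15/65534 ; →target
#6 slti  r2, r0, 11 ; 0/9/1/14/13/1/15/65534
#7 slt  r3, r5, r7 ; 0/9/1/1/13/1/15/65534
#8 slti  r1, r6, 7 ; 0/0/1/1/13/1/15/65534
#9 nor  r0, r5, r4 ; 0/0/1/1/13/1/15/65534
#10 nor  r5, r3, r0 ; 0/0/1/1/13/65534/15/65534

r0=0 r1=0 r2=1 r3=1 r4=13 r5=65534 r6=15 r7=65534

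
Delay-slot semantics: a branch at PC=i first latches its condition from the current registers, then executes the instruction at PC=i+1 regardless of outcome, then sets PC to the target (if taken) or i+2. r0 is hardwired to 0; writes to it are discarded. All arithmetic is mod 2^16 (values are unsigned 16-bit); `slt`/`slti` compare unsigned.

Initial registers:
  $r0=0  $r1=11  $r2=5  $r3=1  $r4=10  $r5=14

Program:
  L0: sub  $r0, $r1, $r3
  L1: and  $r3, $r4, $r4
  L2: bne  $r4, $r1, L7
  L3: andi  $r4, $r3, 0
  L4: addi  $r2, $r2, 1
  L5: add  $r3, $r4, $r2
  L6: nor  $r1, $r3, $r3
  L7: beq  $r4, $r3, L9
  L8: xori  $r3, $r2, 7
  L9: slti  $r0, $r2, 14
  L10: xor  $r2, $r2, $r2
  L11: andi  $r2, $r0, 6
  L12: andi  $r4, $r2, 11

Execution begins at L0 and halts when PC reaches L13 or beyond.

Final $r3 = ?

[0] sub  $r0, $r1, $r3  →  {$r0:0, $r1:11, $r2:5, $r3:1, $r4:10, $r5:14}
[1] and  $r3, $r4, $r4  →  {$r0:0, $r1:11, $r2:5, $r3:10, $r4:10, $r5:14}
[2] bne  $r4, $r1, L7  →  {$r0:0, $r1:11, $r2:5, $r3:10, $r4:10, $r5:14}  ⟨branch taken⟩
[3] andi  $r4, $r3, 0  →  {$r0:0, $r1:11, $r2:5, $r3:10, $r4:0, $r5:14}
[7] beq  $r4, $r3, L9  →  {$r0:0, $r1:11, $r2:5, $r3:10, $r4:0, $r5:14}  ⟨branch fallthrough⟩
[8] xori  $r3, $r2, 7  →  {$r0:0, $r1:11, $r2:5, $r3:2, $r4:0, $r5:14}
[9] slti  $r0, $r2, 14  →  {$r0:0, $r1:11, $r2:5, $r3:2, $r4:0, $r5:14}
[10] xor  $r2, $r2, $r2  →  {$r0:0, $r1:11, $r2:0, $r3:2, $r4:0, $r5:14}
[11] andi  $r2, $r0, 6  →  {$r0:0, $r1:11, $r2:0, $r3:2, $r4:0, $r5:14}
[12] andi  $r4, $r2, 11  →  {$r0:0, $r1:11, $r2:0, $r3:2, $r4:0, $r5:14}

2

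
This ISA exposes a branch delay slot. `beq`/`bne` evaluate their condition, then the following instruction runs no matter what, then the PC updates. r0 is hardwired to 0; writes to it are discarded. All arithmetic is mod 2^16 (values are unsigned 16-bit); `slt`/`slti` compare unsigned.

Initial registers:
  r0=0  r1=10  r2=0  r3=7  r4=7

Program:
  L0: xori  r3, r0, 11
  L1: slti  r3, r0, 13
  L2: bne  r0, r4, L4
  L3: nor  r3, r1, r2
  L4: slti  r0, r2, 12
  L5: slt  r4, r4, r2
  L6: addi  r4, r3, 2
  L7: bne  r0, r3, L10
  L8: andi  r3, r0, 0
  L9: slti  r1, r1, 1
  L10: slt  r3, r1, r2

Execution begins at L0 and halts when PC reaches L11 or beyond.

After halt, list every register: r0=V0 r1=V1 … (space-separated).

r0=0 r1=10 r2=0 r3=0 r4=65527

PC=0  xori  r3, r0, 11       | r0=0 r1=10 r2=0 r3=11 r4=7
PC=1  slti  r3, r0, 13       | r0=0 r1=10 r2=0 r3=1 r4=7
PC=2  bne  r0, r4, L4        | r0=0 r1=10 r2=0 r3=1 r4=7  [TAKEN]
PC=3  nor  r3, r1, r2        | r0=0 r1=10 r2=0 r3=65525 r4=7
PC=4  slti  r0, r2, 12       | r0=0 r1=10 r2=0 r3=65525 r4=7
PC=5  slt  r4, r4, r2        | r0=0 r1=10 r2=0 r3=65525 r4=0
PC=6  addi  r4, r3, 2        | r0=0 r1=10 r2=0 r3=65525 r4=65527
PC=7  bne  r0, r3, L10       | r0=0 r1=10 r2=0 r3=65525 r4=65527  [TAKEN]
PC=8  andi  r3, r0, 0        | r0=0 r1=10 r2=0 r3=0 r4=65527
PC=10 slt  r3, r1, r2        | r0=0 r1=10 r2=0 r3=0 r4=65527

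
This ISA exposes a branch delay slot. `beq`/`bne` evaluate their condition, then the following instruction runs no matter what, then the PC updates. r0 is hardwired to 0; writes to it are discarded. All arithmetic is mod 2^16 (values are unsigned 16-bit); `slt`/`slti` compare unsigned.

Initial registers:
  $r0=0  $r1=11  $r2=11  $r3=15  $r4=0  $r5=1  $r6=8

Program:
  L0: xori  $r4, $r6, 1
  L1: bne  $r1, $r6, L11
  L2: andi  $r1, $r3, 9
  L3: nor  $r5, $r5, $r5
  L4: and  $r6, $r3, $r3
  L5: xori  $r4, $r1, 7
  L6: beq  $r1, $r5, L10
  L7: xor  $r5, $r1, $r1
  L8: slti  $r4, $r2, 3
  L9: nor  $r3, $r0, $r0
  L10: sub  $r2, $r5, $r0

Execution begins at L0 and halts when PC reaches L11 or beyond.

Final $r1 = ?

9

#0 xori  $r4, $r6, 1 ; 0/11/11/15/9/1/8
#1 bne  $r1, $r6, L11 ; 0/11/11/15/9/1/8 ; →target
#2 andi  $r1, $r3, 9 ; 0/9/11/15/9/1/8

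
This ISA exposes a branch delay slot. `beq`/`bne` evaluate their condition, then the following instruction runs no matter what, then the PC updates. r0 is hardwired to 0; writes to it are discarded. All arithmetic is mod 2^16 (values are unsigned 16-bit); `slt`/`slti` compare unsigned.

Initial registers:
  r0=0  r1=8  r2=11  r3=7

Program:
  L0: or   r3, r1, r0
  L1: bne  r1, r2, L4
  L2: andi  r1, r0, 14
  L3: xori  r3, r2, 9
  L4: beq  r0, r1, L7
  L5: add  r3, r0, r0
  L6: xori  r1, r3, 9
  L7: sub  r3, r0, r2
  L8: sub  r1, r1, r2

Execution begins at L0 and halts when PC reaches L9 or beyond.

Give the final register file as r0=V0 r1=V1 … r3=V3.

PC=0  or   r3, r1, r0        | r0=0 r1=8 r2=11 r3=8
PC=1  bne  r1, r2, L4        | r0=0 r1=8 r2=11 r3=8  [TAKEN]
PC=2  andi  r1, r0, 14       | r0=0 r1=0 r2=11 r3=8
PC=4  beq  r0, r1, L7        | r0=0 r1=0 r2=11 r3=8  [TAKEN]
PC=5  add  r3, r0, r0        | r0=0 r1=0 r2=11 r3=0
PC=7  sub  r3, r0, r2        | r0=0 r1=0 r2=11 r3=65525
PC=8  sub  r1, r1, r2        | r0=0 r1=65525 r2=11 r3=65525

r0=0 r1=65525 r2=11 r3=65525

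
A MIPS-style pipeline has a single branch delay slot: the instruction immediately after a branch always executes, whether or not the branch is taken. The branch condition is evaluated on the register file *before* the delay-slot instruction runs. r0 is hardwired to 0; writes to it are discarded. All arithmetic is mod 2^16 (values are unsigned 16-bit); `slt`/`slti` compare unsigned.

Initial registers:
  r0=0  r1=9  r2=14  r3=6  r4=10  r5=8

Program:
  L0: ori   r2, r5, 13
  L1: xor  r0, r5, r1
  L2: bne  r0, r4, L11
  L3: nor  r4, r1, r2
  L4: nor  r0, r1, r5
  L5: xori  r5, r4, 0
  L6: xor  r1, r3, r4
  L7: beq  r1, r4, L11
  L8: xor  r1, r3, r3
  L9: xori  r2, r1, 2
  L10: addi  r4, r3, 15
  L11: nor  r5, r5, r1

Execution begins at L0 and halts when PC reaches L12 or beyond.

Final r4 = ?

65522

#0 ori   r2, r5, 13 ; 0/9/13/6/10/8
#1 xor  r0, r5, r1 ; 0/9/13/6/10/8
#2 bne  r0, r4, L11 ; 0/9/13/6/10/8 ; →target
#3 nor  r4, r1, r2 ; 0/9/13/6/65522/8
#11 nor  r5, r5, r1 ; 0/9/13/6/65522/65526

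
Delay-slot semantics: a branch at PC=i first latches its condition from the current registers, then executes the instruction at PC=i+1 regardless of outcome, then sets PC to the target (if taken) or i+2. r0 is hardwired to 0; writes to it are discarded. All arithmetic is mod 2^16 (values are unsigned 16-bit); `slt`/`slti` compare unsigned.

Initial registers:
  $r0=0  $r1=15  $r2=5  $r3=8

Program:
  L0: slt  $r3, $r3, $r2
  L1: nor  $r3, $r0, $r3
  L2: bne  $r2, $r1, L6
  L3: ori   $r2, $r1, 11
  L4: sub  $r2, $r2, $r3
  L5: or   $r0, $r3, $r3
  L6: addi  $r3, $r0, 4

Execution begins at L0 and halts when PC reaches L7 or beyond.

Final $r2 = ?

  step pc=0: slt  $r3, $r3, $r2  regs=(0,15,5,0)
  step pc=1: nor  $r3, $r0, $r3  regs=(0,15,5,65535)
  step pc=2: bne  $r2, $r1, L6  cond=T  regs=(0,15,5,65535)
  step pc=3: ori   $r2, $r1, 11  regs=(0,15,15,65535)
  step pc=6: addi  $r3, $r0, 4  regs=(0,15,15,4)

15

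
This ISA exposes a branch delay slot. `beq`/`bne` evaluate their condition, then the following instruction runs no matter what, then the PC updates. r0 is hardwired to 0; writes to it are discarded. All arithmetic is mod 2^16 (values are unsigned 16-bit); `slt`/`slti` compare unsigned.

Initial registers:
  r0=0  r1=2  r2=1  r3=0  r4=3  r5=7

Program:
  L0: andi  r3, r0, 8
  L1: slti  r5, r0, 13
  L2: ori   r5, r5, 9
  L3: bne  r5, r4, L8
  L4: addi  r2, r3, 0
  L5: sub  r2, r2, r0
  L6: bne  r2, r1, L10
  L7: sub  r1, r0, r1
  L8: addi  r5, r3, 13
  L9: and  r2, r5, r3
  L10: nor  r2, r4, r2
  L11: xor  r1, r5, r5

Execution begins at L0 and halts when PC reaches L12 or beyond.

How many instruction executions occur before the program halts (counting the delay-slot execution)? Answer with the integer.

  step pc=0: andi  r3, r0, 8  regs=(0,2,1,0,3,7)
  step pc=1: slti  r5, r0, 13  regs=(0,2,1,0,3,1)
  step pc=2: ori   r5, r5, 9  regs=(0,2,1,0,3,9)
  step pc=3: bne  r5, r4, L8  cond=T  regs=(0,2,1,0,3,9)
  step pc=4: addi  r2, r3, 0  regs=(0,2,0,0,3,9)
  step pc=8: addi  r5, r3, 13  regs=(0,2,0,0,3,13)
  step pc=9: and  r2, r5, r3  regs=(0,2,0,0,3,13)
  step pc=10: nor  r2, r4, r2  regs=(0,2,65532,0,3,13)
  step pc=11: xor  r1, r5, r5  regs=(0,0,65532,0,3,13)

9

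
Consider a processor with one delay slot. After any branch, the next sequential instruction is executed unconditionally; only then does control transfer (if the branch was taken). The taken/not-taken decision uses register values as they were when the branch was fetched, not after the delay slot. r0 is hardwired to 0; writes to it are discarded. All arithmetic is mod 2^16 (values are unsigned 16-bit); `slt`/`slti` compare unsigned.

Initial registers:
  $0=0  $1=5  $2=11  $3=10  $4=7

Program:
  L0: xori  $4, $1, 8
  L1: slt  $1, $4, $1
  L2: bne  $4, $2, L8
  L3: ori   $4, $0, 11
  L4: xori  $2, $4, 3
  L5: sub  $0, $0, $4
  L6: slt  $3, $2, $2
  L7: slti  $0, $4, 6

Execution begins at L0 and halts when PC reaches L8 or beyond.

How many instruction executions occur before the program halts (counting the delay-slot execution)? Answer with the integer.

4

  step pc=0: xori  $4, $1, 8  regs=(0,5,11,10,13)
  step pc=1: slt  $1, $4, $1  regs=(0,0,11,10,13)
  step pc=2: bne  $4, $2, L8  cond=T  regs=(0,0,11,10,13)
  step pc=3: ori   $4, $0, 11  regs=(0,0,11,10,11)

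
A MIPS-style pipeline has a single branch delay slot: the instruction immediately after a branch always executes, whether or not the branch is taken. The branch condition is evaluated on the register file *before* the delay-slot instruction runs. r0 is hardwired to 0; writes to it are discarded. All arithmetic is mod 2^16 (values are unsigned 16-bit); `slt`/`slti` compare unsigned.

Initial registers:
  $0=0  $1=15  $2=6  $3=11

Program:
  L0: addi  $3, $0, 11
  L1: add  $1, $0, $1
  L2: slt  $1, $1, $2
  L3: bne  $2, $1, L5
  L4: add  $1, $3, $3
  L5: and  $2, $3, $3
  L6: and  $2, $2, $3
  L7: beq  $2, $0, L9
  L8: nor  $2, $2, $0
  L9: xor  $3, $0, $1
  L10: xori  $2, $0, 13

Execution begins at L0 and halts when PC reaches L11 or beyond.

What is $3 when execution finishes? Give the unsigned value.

  step pc=0: addi  $3, $0, 11  regs=(0,15,6,11)
  step pc=1: add  $1, $0, $1  regs=(0,15,6,11)
  step pc=2: slt  $1, $1, $2  regs=(0,0,6,11)
  step pc=3: bne  $2, $1, L5  cond=T  regs=(0,0,6,11)
  step pc=4: add  $1, $3, $3  regs=(0,22,6,11)
  step pc=5: and  $2, $3, $3  regs=(0,22,11,11)
  step pc=6: and  $2, $2, $3  regs=(0,22,11,11)
  step pc=7: beq  $2, $0, L9  cond=F  regs=(0,22,11,11)
  step pc=8: nor  $2, $2, $0  regs=(0,22,65524,11)
  step pc=9: xor  $3, $0, $1  regs=(0,22,65524,22)
  step pc=10: xori  $2, $0, 13  regs=(0,22,13,22)

22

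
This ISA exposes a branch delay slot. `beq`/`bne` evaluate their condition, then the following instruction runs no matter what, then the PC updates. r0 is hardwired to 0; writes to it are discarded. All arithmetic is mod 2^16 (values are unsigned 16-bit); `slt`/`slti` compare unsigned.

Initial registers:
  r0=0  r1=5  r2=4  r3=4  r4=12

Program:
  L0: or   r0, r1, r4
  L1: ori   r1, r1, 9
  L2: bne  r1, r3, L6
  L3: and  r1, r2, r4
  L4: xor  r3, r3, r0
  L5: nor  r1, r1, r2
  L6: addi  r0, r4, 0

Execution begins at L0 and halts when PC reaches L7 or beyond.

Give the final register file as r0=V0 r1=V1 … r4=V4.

[0] or   r0, r1, r4  →  {r0:0, r1:5, r2:4, r3:4, r4:12}
[1] ori   r1, r1, 9  →  {r0:0, r1:13, r2:4, r3:4, r4:12}
[2] bne  r1, r3, L6  →  {r0:0, r1:13, r2:4, r3:4, r4:12}  ⟨branch taken⟩
[3] and  r1, r2, r4  →  {r0:0, r1:4, r2:4, r3:4, r4:12}
[6] addi  r0, r4, 0  →  {r0:0, r1:4, r2:4, r3:4, r4:12}

r0=0 r1=4 r2=4 r3=4 r4=12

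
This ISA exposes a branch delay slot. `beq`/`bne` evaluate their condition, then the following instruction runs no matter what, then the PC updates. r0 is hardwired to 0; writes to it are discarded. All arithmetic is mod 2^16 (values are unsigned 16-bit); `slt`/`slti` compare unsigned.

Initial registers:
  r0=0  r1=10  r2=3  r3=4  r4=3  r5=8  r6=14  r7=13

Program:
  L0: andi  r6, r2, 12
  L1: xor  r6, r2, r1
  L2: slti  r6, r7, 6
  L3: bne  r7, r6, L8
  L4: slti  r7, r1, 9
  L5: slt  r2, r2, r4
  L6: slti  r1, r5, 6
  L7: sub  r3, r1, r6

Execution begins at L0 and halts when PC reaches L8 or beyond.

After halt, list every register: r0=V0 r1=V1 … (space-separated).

#0 andi  r6, r2, 12 ; 0/10/3/4/3/8/0/13
#1 xor  r6, r2, r1 ; 0/10/3/4/3/8/9/13
#2 slti  r6, r7, 6 ; 0/10/3/4/3/8/0/13
#3 bne  r7, r6, L8 ; 0/10/3/4/3/8/0/13 ; →target
#4 slti  r7, r1, 9 ; 0/10/3/4/3/8/0/0

r0=0 r1=10 r2=3 r3=4 r4=3 r5=8 r6=0 r7=0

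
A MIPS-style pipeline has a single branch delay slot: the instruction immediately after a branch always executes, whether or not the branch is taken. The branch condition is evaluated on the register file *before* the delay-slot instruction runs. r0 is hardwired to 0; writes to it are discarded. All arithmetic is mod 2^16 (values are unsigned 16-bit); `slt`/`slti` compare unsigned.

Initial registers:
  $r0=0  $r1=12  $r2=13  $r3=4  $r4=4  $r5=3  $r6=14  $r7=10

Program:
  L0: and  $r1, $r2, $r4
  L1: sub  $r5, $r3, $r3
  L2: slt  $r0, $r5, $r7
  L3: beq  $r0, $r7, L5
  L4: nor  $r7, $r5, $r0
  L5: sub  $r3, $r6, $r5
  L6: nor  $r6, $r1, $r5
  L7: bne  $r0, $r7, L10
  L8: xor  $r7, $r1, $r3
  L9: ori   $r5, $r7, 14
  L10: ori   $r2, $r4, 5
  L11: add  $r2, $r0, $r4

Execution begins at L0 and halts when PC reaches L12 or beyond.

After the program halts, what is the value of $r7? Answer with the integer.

[0] and  $r1, $r2, $r4  →  {$r0:0, $r1:4, $r2:13, $r3:4, $r4:4, $r5:3, $r6:14, $r7:10}
[1] sub  $r5, $r3, $r3  →  {$r0:0, $r1:4, $r2:13, $r3:4, $r4:4, $r5:0, $r6:14, $r7:10}
[2] slt  $r0, $r5, $r7  →  {$r0:0, $r1:4, $r2:13, $r3:4, $r4:4, $r5:0, $r6:14, $r7:10}
[3] beq  $r0, $r7, L5  →  {$r0:0, $r1:4, $r2:13, $r3:4, $r4:4, $r5:0, $r6:14, $r7:10}  ⟨branch fallthrough⟩
[4] nor  $r7, $r5, $r0  →  {$r0:0, $r1:4, $r2:13, $r3:4, $r4:4, $r5:0, $r6:14, $r7:65535}
[5] sub  $r3, $r6, $r5  →  {$r0:0, $r1:4, $r2:13, $r3:14, $r4:4, $r5:0, $r6:14, $r7:65535}
[6] nor  $r6, $r1, $r5  →  {$r0:0, $r1:4, $r2:13, $r3:14, $r4:4, $r5:0, $r6:65531, $r7:65535}
[7] bne  $r0, $r7, L10  →  {$r0:0, $r1:4, $r2:13, $r3:14, $r4:4, $r5:0, $r6:65531, $r7:65535}  ⟨branch taken⟩
[8] xor  $r7, $r1, $r3  →  {$r0:0, $r1:4, $r2:13, $r3:14, $r4:4, $r5:0, $r6:65531, $r7:10}
[10] ori   $r2, $r4, 5  →  {$r0:0, $r1:4, $r2:5, $r3:14, $r4:4, $r5:0, $r6:65531, $r7:10}
[11] add  $r2, $r0, $r4  →  {$r0:0, $r1:4, $r2:4, $r3:14, $r4:4, $r5:0, $r6:65531, $r7:10}

10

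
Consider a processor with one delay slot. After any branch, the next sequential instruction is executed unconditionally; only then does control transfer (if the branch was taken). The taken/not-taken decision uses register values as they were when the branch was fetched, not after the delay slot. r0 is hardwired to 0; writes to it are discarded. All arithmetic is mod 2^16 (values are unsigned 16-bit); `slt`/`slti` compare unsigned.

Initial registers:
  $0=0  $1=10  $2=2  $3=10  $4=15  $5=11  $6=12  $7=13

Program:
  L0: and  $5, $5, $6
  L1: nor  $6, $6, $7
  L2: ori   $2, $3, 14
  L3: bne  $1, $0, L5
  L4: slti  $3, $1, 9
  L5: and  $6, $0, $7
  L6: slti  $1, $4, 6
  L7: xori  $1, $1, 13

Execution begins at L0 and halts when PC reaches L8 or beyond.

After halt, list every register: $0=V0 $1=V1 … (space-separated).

  step pc=0: and  $5, $5, $6  regs=(0,10,2,10,15,8,12,13)
  step pc=1: nor  $6, $6, $7  regs=(0,10,2,10,15,8,65522,13)
  step pc=2: ori   $2, $3, 14  regs=(0,10,14,10,15,8,65522,13)
  step pc=3: bne  $1, $0, L5  cond=T  regs=(0,10,14,10,15,8,65522,13)
  step pc=4: slti  $3, $1, 9  regs=(0,10,14,0,15,8,65522,13)
  step pc=5: and  $6, $0, $7  regs=(0,10,14,0,15,8,0,13)
  step pc=6: slti  $1, $4, 6  regs=(0,0,14,0,15,8,0,13)
  step pc=7: xori  $1, $1, 13  regs=(0,13,14,0,15,8,0,13)

$0=0 $1=13 $2=14 $3=0 $4=15 $5=8 $6=0 $7=13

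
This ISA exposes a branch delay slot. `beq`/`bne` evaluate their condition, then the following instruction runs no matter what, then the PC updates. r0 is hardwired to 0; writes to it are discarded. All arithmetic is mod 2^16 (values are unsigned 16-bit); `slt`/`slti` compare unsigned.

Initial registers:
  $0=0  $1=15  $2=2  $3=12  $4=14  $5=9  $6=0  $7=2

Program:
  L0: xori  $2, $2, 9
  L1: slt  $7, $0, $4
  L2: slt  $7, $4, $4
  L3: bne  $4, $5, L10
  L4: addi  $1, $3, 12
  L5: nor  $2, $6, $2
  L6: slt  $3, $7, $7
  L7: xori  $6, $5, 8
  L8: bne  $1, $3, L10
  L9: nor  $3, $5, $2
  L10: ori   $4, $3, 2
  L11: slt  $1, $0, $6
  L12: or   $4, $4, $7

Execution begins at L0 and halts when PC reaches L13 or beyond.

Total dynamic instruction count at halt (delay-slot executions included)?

8

#0 xori  $2, $2, 9 ; 0/15/11/12/14/9/0/2
#1 slt  $7, $0, $4 ; 0/15/11/12/14/9/0/1
#2 slt  $7, $4, $4 ; 0/15/11/12/14/9/0/0
#3 bne  $4, $5, L10 ; 0/15/11/12/14/9/0/0 ; →target
#4 addi  $1, $3, 12 ; 0/24/11/12/14/9/0/0
#10 ori   $4, $3, 2 ; 0/24/11/12/14/9/0/0
#11 slt  $1, $0, $6 ; 0/0/11/12/14/9/0/0
#12 or   $4, $4, $7 ; 0/0/11/12/14/9/0/0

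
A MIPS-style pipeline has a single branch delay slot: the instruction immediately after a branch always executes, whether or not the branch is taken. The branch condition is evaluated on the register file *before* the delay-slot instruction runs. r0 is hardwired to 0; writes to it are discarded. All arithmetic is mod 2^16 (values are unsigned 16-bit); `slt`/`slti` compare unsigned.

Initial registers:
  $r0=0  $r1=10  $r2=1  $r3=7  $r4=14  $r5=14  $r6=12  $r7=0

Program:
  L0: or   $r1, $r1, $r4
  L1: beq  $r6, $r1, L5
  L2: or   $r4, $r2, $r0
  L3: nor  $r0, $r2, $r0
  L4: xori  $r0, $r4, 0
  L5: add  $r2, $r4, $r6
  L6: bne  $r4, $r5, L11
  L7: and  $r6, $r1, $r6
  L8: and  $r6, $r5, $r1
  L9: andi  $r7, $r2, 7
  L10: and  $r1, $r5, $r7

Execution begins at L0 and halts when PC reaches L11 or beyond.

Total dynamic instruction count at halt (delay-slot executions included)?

PC=0  or   $r1, $r1, $r4     | $r0=0 $r1=14 $r2=1 $r3=7 $r4=14 $r5=14 $r6=12 $r7=0
PC=1  beq  $r6, $r1, L5      | $r0=0 $r1=14 $r2=1 $r3=7 $r4=14 $r5=14 $r6=12 $r7=0  [not taken]
PC=2  or   $r4, $r2, $r0     | $r0=0 $r1=14 $r2=1 $r3=7 $r4=1 $r5=14 $r6=12 $r7=0
PC=3  nor  $r0, $r2, $r0     | $r0=0 $r1=14 $r2=1 $r3=7 $r4=1 $r5=14 $r6=12 $r7=0
PC=4  xori  $r0, $r4, 0      | $r0=0 $r1=14 $r2=1 $r3=7 $r4=1 $r5=14 $r6=12 $r7=0
PC=5  add  $r2, $r4, $r6     | $r0=0 $r1=14 $r2=13 $r3=7 $r4=1 $r5=14 $r6=12 $r7=0
PC=6  bne  $r4, $r5, L11     | $r0=0 $r1=14 $r2=13 $r3=7 $r4=1 $r5=14 $r6=12 $r7=0  [TAKEN]
PC=7  and  $r6, $r1, $r6     | $r0=0 $r1=14 $r2=13 $r3=7 $r4=1 $r5=14 $r6=12 $r7=0

8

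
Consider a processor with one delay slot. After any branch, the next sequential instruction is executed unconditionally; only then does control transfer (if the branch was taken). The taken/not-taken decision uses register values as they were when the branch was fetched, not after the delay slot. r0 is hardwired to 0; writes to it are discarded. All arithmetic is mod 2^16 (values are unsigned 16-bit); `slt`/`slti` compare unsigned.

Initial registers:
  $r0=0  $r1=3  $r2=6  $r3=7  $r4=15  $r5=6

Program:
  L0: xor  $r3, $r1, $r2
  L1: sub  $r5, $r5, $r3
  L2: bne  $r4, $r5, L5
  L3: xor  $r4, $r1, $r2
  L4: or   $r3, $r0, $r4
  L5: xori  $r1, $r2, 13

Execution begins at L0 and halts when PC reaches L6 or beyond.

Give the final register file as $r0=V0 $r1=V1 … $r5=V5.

$r0=0 $r1=11 $r2=6 $r3=5 $r4=5 $r5=1

PC=0  xor  $r3, $r1, $r2     | $r0=0 $r1=3 $r2=6 $r3=5 $r4=15 $r5=6
PC=1  sub  $r5, $r5, $r3     | $r0=0 $r1=3 $r2=6 $r3=5 $r4=15 $r5=1
PC=2  bne  $r4, $r5, L5      | $r0=0 $r1=3 $r2=6 $r3=5 $r4=15 $r5=1  [TAKEN]
PC=3  xor  $r4, $r1, $r2     | $r0=0 $r1=3 $r2=6 $r3=5 $r4=5 $r5=1
PC=5  xori  $r1, $r2, 13     | $r0=0 $r1=11 $r2=6 $r3=5 $r4=5 $r5=1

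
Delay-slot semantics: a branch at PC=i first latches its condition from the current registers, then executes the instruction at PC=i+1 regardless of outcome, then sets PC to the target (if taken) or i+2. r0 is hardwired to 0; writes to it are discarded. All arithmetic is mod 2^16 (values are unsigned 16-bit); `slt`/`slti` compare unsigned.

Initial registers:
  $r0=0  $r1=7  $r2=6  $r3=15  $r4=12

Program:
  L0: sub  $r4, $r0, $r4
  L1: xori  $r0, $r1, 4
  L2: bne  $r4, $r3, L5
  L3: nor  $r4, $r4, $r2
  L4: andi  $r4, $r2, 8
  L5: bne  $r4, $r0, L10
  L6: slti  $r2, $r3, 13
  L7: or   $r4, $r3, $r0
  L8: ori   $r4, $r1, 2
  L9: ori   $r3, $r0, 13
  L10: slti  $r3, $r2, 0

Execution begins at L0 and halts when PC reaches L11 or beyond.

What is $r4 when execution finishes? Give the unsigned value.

PC=0  sub  $r4, $r0, $r4     | $r0=0 $r1=7 $r2=6 $r3=15 $r4=65524
PC=1  xori  $r0, $r1, 4      | $r0=0 $r1=7 $r2=6 $r3=15 $r4=65524
PC=2  bne  $r4, $r3, L5      | $r0=0 $r1=7 $r2=6 $r3=15 $r4=65524  [TAKEN]
PC=3  nor  $r4, $r4, $r2     | $r0=0 $r1=7 $r2=6 $r3=15 $r4=9
PC=5  bne  $r4, $r0, L10     | $r0=0 $r1=7 $r2=6 $r3=15 $r4=9  [TAKEN]
PC=6  slti  $r2, $r3, 13     | $r0=0 $r1=7 $r2=0 $r3=15 $r4=9
PC=10 slti  $r3, $r2, 0      | $r0=0 $r1=7 $r2=0 $r3=0 $r4=9

9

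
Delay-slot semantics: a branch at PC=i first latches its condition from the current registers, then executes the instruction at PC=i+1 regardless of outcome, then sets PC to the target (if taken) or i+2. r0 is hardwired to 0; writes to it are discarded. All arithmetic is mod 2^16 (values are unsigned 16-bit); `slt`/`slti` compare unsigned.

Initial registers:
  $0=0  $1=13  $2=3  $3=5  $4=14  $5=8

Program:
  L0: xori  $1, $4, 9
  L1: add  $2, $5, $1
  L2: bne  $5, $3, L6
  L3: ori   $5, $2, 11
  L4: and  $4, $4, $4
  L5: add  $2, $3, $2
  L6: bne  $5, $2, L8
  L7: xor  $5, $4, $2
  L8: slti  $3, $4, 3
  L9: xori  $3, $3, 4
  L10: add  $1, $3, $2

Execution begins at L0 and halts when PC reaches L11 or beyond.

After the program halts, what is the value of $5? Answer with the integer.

  step pc=0: xori  $1, $4, 9  regs=(0,7,3,5,14,8)
  step pc=1: add  $2, $5, $1  regs=(0,7,15,5,14,8)
  step pc=2: bne  $5, $3, L6  cond=T  regs=(0,7,15,5,14,8)
  step pc=3: ori   $5, $2, 11  regs=(0,7,15,5,14,15)
  step pc=6: bne  $5, $2, L8  cond=F  regs=(0,7,15,5,14,15)
  step pc=7: xor  $5, $4, $2  regs=(0,7,15,5,14,1)
  step pc=8: slti  $3, $4, 3  regs=(0,7,15,0,14,1)
  step pc=9: xori  $3, $3, 4  regs=(0,7,15,4,14,1)
  step pc=10: add  $1, $3, $2  regs=(0,19,15,4,14,1)

1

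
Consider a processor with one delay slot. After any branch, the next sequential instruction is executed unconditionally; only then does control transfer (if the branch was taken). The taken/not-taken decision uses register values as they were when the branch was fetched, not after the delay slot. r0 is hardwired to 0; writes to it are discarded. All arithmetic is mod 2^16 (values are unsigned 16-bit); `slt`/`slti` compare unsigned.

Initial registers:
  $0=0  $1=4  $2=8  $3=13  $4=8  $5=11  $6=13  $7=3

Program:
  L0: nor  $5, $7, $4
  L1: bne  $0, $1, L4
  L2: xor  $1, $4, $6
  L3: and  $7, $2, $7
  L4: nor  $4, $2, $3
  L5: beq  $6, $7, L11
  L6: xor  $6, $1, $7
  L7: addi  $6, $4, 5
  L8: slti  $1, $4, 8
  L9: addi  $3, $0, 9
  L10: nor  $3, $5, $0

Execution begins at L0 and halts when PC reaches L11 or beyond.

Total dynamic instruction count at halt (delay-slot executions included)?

#0 nor  $5, $7, $4 ; 0/4/8/13/8/65524/13/3
#1 bne  $0, $1, L4 ; 0/4/8/13/8/65524/13/3 ; →target
#2 xor  $1, $4, $6 ; 0/5/8/13/8/65524/13/3
#4 nor  $4, $2, $3 ; 0/5/8/13/65522/65524/13/3
#5 beq  $6, $7, L11 ; 0/5/8/13/65522/65524/13/3 ; →fallthru
#6 xor  $6, $1, $7 ; 0/5/8/13/65522/65524/6/3
#7 addi  $6, $4, 5 ; 0/5/8/13/65522/65524/65527/3
#8 slti  $1, $4, 8 ; 0/0/8/13/65522/65524/65527/3
#9 addi  $3, $0, 9 ; 0/0/8/9/65522/65524/65527/3
#10 nor  $3, $5, $0 ; 0/0/8/11/65522/65524/65527/3

10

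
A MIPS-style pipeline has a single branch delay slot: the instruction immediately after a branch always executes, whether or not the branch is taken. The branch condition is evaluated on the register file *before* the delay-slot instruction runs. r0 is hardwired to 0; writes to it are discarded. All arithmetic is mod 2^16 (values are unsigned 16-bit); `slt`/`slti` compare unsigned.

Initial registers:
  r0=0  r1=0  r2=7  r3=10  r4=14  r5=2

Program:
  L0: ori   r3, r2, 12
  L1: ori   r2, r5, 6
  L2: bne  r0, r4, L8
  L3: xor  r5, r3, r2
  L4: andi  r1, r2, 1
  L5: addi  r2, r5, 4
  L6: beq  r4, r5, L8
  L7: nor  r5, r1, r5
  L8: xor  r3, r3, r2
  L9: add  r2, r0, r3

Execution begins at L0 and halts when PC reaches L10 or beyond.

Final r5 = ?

9

[0] ori   r3, r2, 12  →  {r0:0, r1:0, r2:7, r3:15, r4:14, r5:2}
[1] ori   r2, r5, 6  →  {r0:0, r1:0, r2:6, r3:15, r4:14, r5:2}
[2] bne  r0, r4, L8  →  {r0:0, r1:0, r2:6, r3:15, r4:14, r5:2}  ⟨branch taken⟩
[3] xor  r5, r3, r2  →  {r0:0, r1:0, r2:6, r3:15, r4:14, r5:9}
[8] xor  r3, r3, r2  →  {r0:0, r1:0, r2:6, r3:9, r4:14, r5:9}
[9] add  r2, r0, r3  →  {r0:0, r1:0, r2:9, r3:9, r4:14, r5:9}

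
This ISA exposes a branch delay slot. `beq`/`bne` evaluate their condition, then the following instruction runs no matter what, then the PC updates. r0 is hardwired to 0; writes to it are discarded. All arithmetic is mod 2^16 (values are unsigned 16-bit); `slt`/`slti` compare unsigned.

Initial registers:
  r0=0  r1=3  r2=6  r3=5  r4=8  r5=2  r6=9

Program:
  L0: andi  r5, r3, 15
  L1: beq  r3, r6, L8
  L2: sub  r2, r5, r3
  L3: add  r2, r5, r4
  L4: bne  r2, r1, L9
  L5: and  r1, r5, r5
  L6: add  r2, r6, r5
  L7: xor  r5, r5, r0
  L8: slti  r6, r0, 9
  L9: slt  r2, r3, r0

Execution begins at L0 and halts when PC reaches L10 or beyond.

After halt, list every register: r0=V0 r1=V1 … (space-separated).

#0 andi  r5, r3, 15 ; 0/3/6/5/8/5/9
#1 beq  r3, r6, L8 ; 0/3/6/5/8/5/9 ; →fallthru
#2 sub  r2, r5, r3 ; 0/3/0/5/8/5/9
#3 add  r2, r5, r4 ; 0/3/13/5/8/5/9
#4 bne  r2, r1, L9 ; 0/3/13/5/8/5/9 ; →target
#5 and  r1, r5, r5 ; 0/5/13/5/8/5/9
#9 slt  r2, r3, r0 ; 0/5/0/5/8/5/9

r0=0 r1=5 r2=0 r3=5 r4=8 r5=5 r6=9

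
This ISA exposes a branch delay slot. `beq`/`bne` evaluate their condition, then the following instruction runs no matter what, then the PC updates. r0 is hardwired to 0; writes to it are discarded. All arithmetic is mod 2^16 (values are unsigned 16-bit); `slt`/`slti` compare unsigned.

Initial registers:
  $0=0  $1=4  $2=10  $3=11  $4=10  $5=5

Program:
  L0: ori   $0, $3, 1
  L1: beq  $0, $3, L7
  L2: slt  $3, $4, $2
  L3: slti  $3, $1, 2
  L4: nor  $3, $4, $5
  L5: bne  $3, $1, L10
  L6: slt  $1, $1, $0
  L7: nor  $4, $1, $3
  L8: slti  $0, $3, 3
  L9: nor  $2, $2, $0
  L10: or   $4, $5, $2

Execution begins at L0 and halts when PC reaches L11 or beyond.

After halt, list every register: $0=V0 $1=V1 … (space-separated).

$0=0 $1=0 $2=10 $3=65520 $4=15 $5=5

  step pc=0: ori   $0, $3, 1  regs=(0,4,10,11,10,5)
  step pc=1: beq  $0, $3, L7  cond=F  regs=(0,4,10,11,10,5)
  step pc=2: slt  $3, $4, $2  regs=(0,4,10,0,10,5)
  step pc=3: slti  $3, $1, 2  regs=(0,4,10,0,10,5)
  step pc=4: nor  $3, $4, $5  regs=(0,4,10,65520,10,5)
  step pc=5: bne  $3, $1, L10  cond=T  regs=(0,4,10,65520,10,5)
  step pc=6: slt  $1, $1, $0  regs=(0,0,10,65520,10,5)
  step pc=10: or   $4, $5, $2  regs=(0,0,10,65520,15,5)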